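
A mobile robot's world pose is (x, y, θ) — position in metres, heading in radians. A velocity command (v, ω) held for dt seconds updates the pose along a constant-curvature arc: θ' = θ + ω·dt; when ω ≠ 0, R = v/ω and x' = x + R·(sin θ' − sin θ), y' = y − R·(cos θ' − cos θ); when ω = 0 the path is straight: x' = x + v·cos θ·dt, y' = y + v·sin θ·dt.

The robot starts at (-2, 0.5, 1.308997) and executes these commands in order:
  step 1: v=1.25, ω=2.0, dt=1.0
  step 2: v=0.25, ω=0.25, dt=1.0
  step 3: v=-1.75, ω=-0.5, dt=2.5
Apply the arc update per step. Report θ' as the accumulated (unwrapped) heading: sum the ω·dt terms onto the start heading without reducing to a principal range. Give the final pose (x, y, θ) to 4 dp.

step 1: θ'=3.3090 (R=0.6250) → pose (-2.7078, 1.2780, 3.3090)
step 2: θ'=3.5590 (R=1.0000) → pose (-2.9466, 1.2061, 3.5590)
step 3: θ'=2.3090 (R=3.5000) → pose (1.0611, 0.3620, 2.3090)

(1.0611, 0.3620, 2.3090)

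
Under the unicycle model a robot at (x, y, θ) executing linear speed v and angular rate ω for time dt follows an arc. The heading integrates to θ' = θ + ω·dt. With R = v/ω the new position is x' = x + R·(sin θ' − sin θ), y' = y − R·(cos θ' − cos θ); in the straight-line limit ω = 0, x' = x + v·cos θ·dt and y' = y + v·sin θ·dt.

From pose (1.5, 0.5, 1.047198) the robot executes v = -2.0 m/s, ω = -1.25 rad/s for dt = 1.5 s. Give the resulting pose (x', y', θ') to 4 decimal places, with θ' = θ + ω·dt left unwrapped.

θ' = 1.0472 + -1.25·1.5 = -0.8278
R = v/ω = -2.0/-1.25 = 1.6000
x' = 1.5 + 1.6000·(sin -0.8278 − sin 1.0472) = -1.0640
y' = 0.5 − 1.6000·(cos -0.8278 − cos 1.0472) = 0.2176

(-1.0640, 0.2176, -0.8278)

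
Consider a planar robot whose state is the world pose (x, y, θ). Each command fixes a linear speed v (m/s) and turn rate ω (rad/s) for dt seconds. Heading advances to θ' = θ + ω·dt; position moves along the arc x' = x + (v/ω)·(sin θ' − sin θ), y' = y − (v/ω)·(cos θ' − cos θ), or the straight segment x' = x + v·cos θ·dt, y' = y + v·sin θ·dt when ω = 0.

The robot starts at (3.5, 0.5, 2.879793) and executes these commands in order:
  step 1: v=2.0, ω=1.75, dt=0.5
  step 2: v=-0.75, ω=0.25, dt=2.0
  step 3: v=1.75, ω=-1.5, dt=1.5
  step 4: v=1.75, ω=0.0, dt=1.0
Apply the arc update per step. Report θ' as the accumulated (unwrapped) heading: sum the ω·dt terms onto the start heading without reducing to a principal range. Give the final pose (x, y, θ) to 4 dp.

(0.6704, 3.0714, 2.0048)

step 1: θ'=3.7548 (R=1.1429) → pose (2.5465, 0.3307, 3.7548)
step 2: θ'=4.2548 (R=-3.0000) → pose (3.5114, 1.4588, 4.2548)
step 3: θ'=2.0048 (R=-1.1667) → pose (1.4063, 1.4836, 2.0048)
step 4: θ'=2.0048 (straight) → pose (0.6704, 3.0714, 2.0048)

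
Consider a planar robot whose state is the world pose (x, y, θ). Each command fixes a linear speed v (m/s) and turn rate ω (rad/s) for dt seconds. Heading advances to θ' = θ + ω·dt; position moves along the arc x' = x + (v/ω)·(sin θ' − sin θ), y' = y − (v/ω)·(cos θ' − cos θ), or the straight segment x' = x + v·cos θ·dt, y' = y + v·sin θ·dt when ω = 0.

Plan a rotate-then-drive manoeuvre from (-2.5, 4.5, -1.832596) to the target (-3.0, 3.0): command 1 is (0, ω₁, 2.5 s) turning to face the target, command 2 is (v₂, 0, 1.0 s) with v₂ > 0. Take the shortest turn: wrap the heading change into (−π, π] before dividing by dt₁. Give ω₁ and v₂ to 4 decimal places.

ω₁ = -0.0240, v₂ = 1.5811

heading to target = atan2(3−4.5, -3−-2.5) = -1.8925
Δθ = wrap(-1.8925 − -1.8326) = -0.0600; ω₁ = Δθ/dt₁ = -0.0240
distance = √((-3−-2.5)² + (3−4.5)²) = 1.5811; v₂ = distance/dt₂ = 1.5811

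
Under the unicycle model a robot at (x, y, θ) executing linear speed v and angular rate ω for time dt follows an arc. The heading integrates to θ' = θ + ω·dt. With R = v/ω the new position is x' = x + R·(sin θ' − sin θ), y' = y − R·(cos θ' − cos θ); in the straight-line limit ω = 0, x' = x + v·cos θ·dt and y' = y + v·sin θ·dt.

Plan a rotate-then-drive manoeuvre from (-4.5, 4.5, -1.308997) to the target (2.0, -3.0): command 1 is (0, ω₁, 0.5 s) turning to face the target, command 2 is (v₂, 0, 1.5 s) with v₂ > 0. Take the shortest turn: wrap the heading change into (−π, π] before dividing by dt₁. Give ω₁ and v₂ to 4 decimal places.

heading to target = atan2(-3−4.5, 2−-4.5) = -0.8567
Δθ = wrap(-0.8567 − -1.3090) = 0.4523; ω₁ = Δθ/dt₁ = 0.9046
distance = √((2−-4.5)² + (-3−4.5)²) = 9.9247; v₂ = distance/dt₂ = 6.6165

ω₁ = 0.9046, v₂ = 6.6165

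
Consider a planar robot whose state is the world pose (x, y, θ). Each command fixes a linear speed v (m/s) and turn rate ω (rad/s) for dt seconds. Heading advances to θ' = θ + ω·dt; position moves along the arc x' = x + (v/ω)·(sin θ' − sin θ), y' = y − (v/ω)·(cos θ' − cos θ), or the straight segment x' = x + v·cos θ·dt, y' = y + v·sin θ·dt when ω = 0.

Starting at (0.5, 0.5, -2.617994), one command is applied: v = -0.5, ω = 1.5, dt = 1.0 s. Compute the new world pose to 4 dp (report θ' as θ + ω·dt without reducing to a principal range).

θ' = -2.6180 + 1.5·1.0 = -1.1180
R = v/ω = -0.5/1.5 = -0.3333
x' = 0.5 + -0.3333·(sin -1.1180 − sin -2.6180) = 0.6331
y' = 0.5 − -0.3333·(cos -1.1180 − cos -2.6180) = 0.9345

(0.6331, 0.9345, -1.1180)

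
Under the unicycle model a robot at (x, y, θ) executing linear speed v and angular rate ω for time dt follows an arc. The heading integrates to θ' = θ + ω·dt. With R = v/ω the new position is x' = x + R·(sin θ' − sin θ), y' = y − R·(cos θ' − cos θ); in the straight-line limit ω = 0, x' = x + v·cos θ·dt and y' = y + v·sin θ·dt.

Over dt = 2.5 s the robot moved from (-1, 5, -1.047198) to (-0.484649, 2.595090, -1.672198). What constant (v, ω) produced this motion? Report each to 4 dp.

Δθ = -1.672198 − -1.047198 = -0.625000
ω = Δθ/dt = -0.625000/2.5 = -0.2500
R = −Δy/(cos θ' − cos θ) = -4.0000
v = R·ω = -4.0000·-0.2500 = 1.0000

v = 1.0000, ω = -0.2500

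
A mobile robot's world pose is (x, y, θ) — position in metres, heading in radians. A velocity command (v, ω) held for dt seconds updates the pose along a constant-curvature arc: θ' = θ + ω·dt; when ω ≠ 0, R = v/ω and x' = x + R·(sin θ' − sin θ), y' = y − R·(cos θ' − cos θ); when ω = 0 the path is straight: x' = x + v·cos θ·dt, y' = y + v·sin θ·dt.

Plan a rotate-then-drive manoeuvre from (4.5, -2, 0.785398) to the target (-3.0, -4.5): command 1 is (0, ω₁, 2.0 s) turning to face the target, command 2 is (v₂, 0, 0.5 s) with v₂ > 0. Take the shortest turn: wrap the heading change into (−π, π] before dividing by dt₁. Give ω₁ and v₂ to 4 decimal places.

ω₁ = 1.3390, v₂ = 15.8114

heading to target = atan2(-4.5−-2, -3−4.5) = -2.8198
Δθ = wrap(-2.8198 − 0.7854) = 2.6779; ω₁ = Δθ/dt₁ = 1.3390
distance = √((-3−4.5)² + (-4.5−-2)²) = 7.9057; v₂ = distance/dt₂ = 15.8114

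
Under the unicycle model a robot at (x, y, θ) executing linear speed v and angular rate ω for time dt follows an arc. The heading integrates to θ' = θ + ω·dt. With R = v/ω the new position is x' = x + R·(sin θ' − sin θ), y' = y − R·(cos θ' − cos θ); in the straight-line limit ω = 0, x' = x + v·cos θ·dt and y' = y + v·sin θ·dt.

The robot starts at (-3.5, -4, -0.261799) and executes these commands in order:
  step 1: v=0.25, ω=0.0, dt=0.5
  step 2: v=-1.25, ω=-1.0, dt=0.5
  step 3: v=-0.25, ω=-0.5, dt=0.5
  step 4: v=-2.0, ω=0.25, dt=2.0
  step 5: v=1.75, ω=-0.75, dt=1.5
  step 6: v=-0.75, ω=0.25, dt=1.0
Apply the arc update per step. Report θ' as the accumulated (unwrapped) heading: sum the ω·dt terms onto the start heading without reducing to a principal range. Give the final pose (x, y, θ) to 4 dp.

step 1: θ'=-0.2618 (straight) → pose (-3.3793, -4.0324, -0.2618)
step 2: θ'=-0.7618 (R=1.2500) → pose (-3.9185, -3.7294, -0.7618)
step 3: θ'=-1.0118 (R=0.5000) → pose (-3.9973, -3.6328, -1.0118)
step 4: θ'=-0.5118 (R=-8.0000) → pose (-6.8616, -0.9006, -0.5118)
step 5: θ'=-1.6368 (R=-2.3333) → pose (-5.6761, -3.0888, -1.6368)
step 6: θ'=-1.3868 (R=-3.0000) → pose (-5.7202, -2.3421, -1.3868)

(-5.7202, -2.3421, -1.3868)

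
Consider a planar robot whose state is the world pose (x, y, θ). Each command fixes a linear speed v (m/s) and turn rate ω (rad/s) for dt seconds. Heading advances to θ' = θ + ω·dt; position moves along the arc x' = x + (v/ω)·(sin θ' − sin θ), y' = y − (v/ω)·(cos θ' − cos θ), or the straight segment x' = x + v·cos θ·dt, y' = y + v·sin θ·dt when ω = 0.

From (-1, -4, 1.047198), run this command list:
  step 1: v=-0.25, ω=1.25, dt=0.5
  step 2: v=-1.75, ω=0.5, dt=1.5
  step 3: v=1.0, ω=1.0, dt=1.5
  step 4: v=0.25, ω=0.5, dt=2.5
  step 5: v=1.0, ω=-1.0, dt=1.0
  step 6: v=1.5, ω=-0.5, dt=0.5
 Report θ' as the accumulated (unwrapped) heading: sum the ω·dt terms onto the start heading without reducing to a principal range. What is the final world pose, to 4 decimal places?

step 1: θ'=1.6722 (R=-0.2000) → pose (-1.0258, -4.1202, 1.6722)
step 2: θ'=2.4222 (R=-3.5000) → pose (0.1500, -6.3987, 2.4222)
step 3: θ'=3.9222 (R=1.0000) → pose (-1.2126, -6.4404, 3.9222)
step 4: θ'=5.1722 (R=0.5000) → pose (-1.3089, -7.0175, 5.1722)
step 5: θ'=4.1722 (R=-1.0000) → pose (-1.3474, -7.9756, 4.1722)
step 6: θ'=3.9222 (R=-3.0000) → pose (-1.8091, -8.5642, 3.9222)

(-1.8091, -8.5642, 3.9222)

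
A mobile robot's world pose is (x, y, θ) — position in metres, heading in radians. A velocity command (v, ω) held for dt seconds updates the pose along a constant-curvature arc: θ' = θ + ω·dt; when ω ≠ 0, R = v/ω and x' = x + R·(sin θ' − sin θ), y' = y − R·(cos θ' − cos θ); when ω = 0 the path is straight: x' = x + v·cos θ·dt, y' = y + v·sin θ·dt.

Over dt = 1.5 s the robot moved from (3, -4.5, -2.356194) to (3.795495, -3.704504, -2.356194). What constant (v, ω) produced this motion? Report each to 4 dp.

Δθ = -2.356194 − -2.356194 = 0.000000
ω = Δθ/dt = 0.000000/1.5 = 0.0000
ω = 0 → v = (Δx·cos θ + Δy·sin θ)/dt = -0.7500

v = -0.7500, ω = 0.0000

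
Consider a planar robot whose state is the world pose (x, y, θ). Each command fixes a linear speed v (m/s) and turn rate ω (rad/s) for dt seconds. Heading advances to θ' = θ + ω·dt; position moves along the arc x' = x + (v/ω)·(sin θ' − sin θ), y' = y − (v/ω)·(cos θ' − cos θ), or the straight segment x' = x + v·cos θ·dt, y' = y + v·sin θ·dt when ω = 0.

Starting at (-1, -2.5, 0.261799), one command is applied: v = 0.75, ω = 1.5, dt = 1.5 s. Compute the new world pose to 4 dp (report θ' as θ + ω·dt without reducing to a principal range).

θ' = 0.2618 + 1.5·1.5 = 2.5118
R = v/ω = 0.75/1.5 = 0.5000
x' = -1 + 0.5000·(sin 2.5118 − sin 0.2618) = -0.8349
y' = -2.5 − 0.5000·(cos 2.5118 − cos 0.2618) = -1.6130

(-0.8349, -1.6130, 2.5118)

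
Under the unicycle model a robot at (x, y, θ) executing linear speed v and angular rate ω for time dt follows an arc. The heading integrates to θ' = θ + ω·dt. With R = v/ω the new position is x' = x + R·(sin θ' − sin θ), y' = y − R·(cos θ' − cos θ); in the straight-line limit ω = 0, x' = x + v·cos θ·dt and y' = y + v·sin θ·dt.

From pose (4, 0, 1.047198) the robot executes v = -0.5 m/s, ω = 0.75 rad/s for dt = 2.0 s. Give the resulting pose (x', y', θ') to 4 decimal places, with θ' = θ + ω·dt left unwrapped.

θ' = 1.0472 + 0.75·2.0 = 2.5472
R = v/ω = -0.5/0.75 = -0.6667
x' = 4 + -0.6667·(sin 2.5472 − sin 1.0472) = 4.2040
y' = 0 − -0.6667·(cos 2.5472 − cos 1.0472) = -0.8857

(4.2040, -0.8857, 2.5472)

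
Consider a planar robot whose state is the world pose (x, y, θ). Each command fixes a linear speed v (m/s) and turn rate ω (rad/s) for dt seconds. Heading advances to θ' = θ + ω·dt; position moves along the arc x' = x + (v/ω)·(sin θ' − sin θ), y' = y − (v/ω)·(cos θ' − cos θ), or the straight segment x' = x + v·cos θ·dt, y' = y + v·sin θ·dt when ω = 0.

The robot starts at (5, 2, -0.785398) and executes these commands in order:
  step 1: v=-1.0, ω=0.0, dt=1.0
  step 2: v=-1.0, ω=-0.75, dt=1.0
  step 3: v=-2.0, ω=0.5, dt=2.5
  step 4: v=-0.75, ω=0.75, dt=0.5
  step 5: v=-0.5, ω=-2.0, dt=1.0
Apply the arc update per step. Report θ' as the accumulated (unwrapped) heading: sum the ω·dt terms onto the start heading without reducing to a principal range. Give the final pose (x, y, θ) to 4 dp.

(0.4028, 7.6681, -1.9104)

step 1: θ'=-0.7854 (straight) → pose (4.2929, 2.7071, -0.7854)
step 2: θ'=-1.5354 (R=1.3333) → pose (3.9032, 3.6027, -1.5354)
step 3: θ'=-0.2854 (R=-4.0000) → pose (1.0319, 7.2994, -0.2854)
step 4: θ'=0.0896 (R=-1.0000) → pose (0.6608, 7.3358, 0.0896)
step 5: θ'=-1.9104 (R=0.2500) → pose (0.4028, 7.6681, -1.9104)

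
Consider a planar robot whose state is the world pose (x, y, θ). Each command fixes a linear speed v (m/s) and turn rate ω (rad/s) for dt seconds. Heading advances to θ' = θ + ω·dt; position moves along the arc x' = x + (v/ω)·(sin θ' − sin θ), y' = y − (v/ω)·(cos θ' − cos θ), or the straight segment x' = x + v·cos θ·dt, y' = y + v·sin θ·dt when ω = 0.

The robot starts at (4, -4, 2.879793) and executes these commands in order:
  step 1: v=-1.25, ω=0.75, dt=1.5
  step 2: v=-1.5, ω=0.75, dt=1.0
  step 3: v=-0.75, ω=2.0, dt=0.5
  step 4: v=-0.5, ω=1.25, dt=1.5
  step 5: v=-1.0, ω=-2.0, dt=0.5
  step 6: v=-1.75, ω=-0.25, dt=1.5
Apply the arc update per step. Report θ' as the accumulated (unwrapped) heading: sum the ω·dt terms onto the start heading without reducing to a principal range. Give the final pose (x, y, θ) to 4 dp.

step 1: θ'=4.0048 (R=-1.6667) → pose (5.6979, -3.4735, 4.0048)
step 2: θ'=4.7548 (R=-2.0000) → pose (6.1763, -2.0887, 4.7548)
step 3: θ'=5.7548 (R=-0.3750) → pose (5.9907, -1.7807, 5.7548)
step 4: θ'=7.6298 (R=-0.4000) → pose (5.3990, -2.0372, 7.6298)
step 5: θ'=6.6298 (R=0.5000) → pose (5.0814, -2.3963, 6.6298)
step 6: θ'=6.2548 (R=7.0000) → pose (2.5047, -2.8098, 6.2548)

(2.5047, -2.8098, 6.2548)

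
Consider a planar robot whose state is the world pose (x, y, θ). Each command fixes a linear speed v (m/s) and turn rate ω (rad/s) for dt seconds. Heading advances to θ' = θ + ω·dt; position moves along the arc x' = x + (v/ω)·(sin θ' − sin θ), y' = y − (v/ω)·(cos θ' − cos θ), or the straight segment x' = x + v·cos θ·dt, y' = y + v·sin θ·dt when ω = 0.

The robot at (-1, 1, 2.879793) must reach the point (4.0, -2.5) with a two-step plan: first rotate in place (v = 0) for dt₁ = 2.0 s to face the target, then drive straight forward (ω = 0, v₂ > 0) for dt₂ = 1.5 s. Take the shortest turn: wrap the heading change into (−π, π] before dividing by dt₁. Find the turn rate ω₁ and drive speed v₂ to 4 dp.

ω₁ = 1.3963, v₂ = 4.0689

heading to target = atan2(-2.5−1, 4−-1) = -0.6107
Δθ = wrap(-0.6107 − 2.8798) = 2.7927; ω₁ = Δθ/dt₁ = 1.3963
distance = √((4−-1)² + (-2.5−1)²) = 6.1033; v₂ = distance/dt₂ = 4.0689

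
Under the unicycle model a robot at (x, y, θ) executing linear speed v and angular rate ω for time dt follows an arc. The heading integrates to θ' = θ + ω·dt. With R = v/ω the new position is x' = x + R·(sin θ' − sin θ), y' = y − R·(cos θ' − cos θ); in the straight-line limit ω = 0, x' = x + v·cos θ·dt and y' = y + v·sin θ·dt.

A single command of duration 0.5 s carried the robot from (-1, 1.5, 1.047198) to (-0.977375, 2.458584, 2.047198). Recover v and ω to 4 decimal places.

v = 2.0000, ω = 2.0000

Δθ = 2.047198 − 1.047198 = 1.000000
ω = Δθ/dt = 1.000000/0.5 = 2.0000
R = −Δy/(cos θ' − cos θ) = 1.0000
v = R·ω = 1.0000·2.0000 = 2.0000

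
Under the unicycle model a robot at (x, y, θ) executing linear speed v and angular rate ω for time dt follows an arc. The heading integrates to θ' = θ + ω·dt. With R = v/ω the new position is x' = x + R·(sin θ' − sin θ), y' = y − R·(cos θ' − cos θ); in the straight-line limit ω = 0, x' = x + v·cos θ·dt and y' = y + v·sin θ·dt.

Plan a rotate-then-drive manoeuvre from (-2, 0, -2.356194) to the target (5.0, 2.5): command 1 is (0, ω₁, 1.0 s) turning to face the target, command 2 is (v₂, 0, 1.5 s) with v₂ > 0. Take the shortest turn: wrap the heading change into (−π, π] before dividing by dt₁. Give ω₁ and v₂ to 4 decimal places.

heading to target = atan2(2.5−0, 5−-2) = 0.3430
Δθ = wrap(0.3430 − -2.3562) = 2.6992; ω₁ = Δθ/dt₁ = 2.6992
distance = √((5−-2)² + (2.5−0)²) = 7.4330; v₂ = distance/dt₂ = 4.9554

ω₁ = 2.6992, v₂ = 4.9554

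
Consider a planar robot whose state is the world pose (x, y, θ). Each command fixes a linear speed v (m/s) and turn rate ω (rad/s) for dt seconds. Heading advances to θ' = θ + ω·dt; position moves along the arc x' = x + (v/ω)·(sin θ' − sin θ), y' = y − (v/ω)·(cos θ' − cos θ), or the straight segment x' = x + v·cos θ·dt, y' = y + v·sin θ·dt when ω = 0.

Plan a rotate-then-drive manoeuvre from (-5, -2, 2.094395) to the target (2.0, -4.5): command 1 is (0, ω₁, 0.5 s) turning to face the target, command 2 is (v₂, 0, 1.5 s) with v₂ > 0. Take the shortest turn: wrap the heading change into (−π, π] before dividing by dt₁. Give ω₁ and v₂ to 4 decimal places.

heading to target = atan2(-4.5−-2, 2−-5) = -0.3430
Δθ = wrap(-0.3430 − 2.0944) = -2.4374; ω₁ = Δθ/dt₁ = -4.8748
distance = √((2−-5)² + (-4.5−-2)²) = 7.4330; v₂ = distance/dt₂ = 4.9554

ω₁ = -4.8748, v₂ = 4.9554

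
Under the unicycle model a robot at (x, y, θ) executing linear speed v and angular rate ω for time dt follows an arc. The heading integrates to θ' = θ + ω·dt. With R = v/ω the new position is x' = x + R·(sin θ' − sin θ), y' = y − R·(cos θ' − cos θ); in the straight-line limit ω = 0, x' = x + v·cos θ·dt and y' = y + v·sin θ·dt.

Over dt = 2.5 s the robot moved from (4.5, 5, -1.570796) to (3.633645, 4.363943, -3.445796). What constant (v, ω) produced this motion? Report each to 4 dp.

v = 0.5000, ω = -0.7500

Δθ = -3.445796 − -1.570796 = -1.875000
ω = Δθ/dt = -1.875000/2.5 = -0.7500
R = Δx/(sin θ' − sin θ) = -0.6667
v = R·ω = -0.6667·-0.7500 = 0.5000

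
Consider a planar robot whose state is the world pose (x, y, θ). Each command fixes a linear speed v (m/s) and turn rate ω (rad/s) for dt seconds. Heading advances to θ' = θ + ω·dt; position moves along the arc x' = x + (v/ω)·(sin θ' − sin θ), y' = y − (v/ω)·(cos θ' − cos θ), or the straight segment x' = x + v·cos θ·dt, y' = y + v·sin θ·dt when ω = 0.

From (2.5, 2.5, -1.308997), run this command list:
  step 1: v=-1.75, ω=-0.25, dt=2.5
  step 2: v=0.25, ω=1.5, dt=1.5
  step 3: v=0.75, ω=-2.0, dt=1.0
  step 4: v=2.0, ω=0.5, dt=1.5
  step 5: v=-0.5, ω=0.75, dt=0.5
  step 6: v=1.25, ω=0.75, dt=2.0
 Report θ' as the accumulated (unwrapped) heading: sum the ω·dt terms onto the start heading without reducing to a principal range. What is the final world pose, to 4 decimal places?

(6.2216, 3.9520, 0.9410)

step 1: θ'=-1.9340 (R=7.0000) → pose (2.7181, 6.7986, -1.9340)
step 2: θ'=0.3160 (R=0.1667) → pose (2.9257, 6.5810, 0.3160)
step 3: θ'=-1.6840 (R=-0.3750) → pose (3.4149, 6.1822, -1.6840)
step 4: θ'=-0.9340 (R=4.0000) → pose (4.1732, 3.3519, -0.9340)
step 5: θ'=-0.5590 (R=-0.6667) → pose (3.9908, 3.5206, -0.5590)
step 6: θ'=0.9410 (R=1.6667) → pose (6.2216, 3.9520, 0.9410)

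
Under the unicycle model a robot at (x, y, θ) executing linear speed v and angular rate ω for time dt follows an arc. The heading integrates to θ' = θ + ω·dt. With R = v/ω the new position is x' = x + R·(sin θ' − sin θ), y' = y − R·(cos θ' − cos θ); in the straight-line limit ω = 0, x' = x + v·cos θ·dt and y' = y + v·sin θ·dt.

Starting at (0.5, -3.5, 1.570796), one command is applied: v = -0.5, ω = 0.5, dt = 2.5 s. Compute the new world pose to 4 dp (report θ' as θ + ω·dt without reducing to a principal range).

θ' = 1.5708 + 0.5·2.5 = 2.8208
R = v/ω = -0.5/0.5 = -1.0000
x' = 0.5 + -1.0000·(sin 2.8208 − sin 1.5708) = 1.1847
y' = -3.5 − -1.0000·(cos 2.8208 − cos 1.5708) = -4.4490

(1.1847, -4.4490, 2.8208)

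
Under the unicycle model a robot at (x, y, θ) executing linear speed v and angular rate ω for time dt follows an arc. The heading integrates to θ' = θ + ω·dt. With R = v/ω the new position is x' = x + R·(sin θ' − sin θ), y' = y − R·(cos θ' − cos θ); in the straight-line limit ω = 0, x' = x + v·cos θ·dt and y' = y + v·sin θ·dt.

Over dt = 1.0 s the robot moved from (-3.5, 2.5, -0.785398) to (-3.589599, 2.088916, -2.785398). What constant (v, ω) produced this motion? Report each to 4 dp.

Δθ = -2.785398 − -0.785398 = -2.000000
ω = Δθ/dt = -2.000000/1.0 = -2.0000
R = −Δy/(cos θ' − cos θ) = -0.2500
v = R·ω = -0.2500·-2.0000 = 0.5000

v = 0.5000, ω = -2.0000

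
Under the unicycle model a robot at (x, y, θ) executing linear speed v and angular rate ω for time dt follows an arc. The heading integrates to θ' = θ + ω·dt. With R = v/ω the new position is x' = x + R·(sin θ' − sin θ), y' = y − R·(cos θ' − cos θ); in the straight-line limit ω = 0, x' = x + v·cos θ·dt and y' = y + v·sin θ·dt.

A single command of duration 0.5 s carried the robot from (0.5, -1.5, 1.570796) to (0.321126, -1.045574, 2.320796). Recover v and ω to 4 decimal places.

v = 1.0000, ω = 1.5000

Δθ = 2.320796 − 1.570796 = 0.750000
ω = Δθ/dt = 0.750000/0.5 = 1.5000
R = −Δy/(cos θ' − cos θ) = 0.6667
v = R·ω = 0.6667·1.5000 = 1.0000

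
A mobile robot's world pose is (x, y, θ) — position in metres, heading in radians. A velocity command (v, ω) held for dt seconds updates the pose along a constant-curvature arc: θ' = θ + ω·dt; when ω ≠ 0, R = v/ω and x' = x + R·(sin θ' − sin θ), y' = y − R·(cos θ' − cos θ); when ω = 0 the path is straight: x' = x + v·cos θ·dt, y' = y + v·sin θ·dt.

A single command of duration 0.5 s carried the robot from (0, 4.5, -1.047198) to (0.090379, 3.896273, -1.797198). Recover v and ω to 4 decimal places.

Δθ = -1.797198 − -1.047198 = -0.750000
ω = Δθ/dt = -0.750000/0.5 = -1.5000
R = −Δy/(cos θ' − cos θ) = -0.8333
v = R·ω = -0.8333·-1.5000 = 1.2500

v = 1.2500, ω = -1.5000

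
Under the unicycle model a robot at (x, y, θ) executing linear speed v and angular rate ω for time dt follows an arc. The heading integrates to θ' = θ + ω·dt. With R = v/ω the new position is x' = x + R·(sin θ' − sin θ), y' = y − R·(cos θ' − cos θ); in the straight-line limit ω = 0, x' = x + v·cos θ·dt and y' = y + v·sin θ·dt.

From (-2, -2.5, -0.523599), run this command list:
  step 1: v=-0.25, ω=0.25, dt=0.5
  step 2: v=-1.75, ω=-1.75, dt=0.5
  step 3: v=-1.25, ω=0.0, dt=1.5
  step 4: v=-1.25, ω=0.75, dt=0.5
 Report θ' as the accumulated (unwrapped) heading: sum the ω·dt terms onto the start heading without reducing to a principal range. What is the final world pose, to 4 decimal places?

step 1: θ'=-0.3986 (R=-1.0000) → pose (-2.1119, -2.4444, -0.3986)
step 2: θ'=-1.2736 (R=1.0000) → pose (-2.6799, -1.8157, -1.2736)
step 3: θ'=-1.2736 (straight) → pose (-3.2290, -0.0229, -1.2736)
step 4: θ'=-0.8986 (R=-1.6667) → pose (-3.5185, 0.5269, -0.8986)

(-3.5185, 0.5269, -0.8986)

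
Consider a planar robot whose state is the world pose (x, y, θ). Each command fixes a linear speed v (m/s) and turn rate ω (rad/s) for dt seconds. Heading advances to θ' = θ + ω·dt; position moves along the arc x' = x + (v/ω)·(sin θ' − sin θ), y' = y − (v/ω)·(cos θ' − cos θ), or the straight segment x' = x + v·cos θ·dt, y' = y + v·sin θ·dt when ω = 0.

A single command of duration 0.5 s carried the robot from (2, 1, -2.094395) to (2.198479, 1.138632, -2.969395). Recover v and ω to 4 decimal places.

Δθ = -2.969395 − -2.094395 = -0.875000
ω = Δθ/dt = -0.875000/0.5 = -1.7500
R = Δx/(sin θ' − sin θ) = 0.2857
v = R·ω = 0.2857·-1.7500 = -0.5000

v = -0.5000, ω = -1.7500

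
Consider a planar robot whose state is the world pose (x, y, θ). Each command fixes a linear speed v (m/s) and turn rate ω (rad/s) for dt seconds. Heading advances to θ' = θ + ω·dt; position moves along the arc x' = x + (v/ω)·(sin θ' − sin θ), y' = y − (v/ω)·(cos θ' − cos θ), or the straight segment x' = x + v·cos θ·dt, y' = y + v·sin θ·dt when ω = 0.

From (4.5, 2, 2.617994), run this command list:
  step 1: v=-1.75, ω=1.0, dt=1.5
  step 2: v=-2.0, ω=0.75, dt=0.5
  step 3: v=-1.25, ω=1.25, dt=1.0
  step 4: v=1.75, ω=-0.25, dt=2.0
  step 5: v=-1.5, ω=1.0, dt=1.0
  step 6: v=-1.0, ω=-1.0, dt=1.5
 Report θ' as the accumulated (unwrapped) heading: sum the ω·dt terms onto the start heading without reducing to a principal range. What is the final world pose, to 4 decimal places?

(7.0011, 3.7712, 4.7430)

step 1: θ'=4.1180 (R=-1.7500) → pose (6.8249, 2.5355, 4.1180)
step 2: θ'=4.4930 (R=-2.6667) → pose (7.2183, 3.4485, 4.4930)
step 3: θ'=5.7430 (R=-1.0000) → pose (6.7566, 4.5238, 5.7430)
step 4: θ'=5.2430 (R=-7.0000) → pose (9.1940, 2.0629, 5.2430)
step 5: θ'=6.2430 (R=-1.5000) → pose (7.9605, 2.8026, 6.2430)
step 6: θ'=4.7430 (R=1.0000) → pose (7.0011, 3.7712, 4.7430)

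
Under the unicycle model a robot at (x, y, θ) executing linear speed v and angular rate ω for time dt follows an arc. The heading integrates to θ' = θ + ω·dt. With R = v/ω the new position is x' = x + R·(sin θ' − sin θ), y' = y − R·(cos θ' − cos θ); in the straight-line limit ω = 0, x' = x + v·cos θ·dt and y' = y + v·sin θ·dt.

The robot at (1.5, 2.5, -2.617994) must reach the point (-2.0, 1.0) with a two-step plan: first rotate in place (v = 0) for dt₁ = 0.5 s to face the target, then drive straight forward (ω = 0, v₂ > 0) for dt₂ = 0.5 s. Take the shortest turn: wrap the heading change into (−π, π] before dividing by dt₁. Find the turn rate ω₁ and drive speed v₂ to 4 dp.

heading to target = atan2(1−2.5, -2−1.5) = -2.7367
Δθ = wrap(-2.7367 − -2.6180) = -0.1187; ω₁ = Δθ/dt₁ = -0.2374
distance = √((-2−1.5)² + (1−2.5)²) = 3.8079; v₂ = distance/dt₂ = 7.6158

ω₁ = -0.2374, v₂ = 7.6158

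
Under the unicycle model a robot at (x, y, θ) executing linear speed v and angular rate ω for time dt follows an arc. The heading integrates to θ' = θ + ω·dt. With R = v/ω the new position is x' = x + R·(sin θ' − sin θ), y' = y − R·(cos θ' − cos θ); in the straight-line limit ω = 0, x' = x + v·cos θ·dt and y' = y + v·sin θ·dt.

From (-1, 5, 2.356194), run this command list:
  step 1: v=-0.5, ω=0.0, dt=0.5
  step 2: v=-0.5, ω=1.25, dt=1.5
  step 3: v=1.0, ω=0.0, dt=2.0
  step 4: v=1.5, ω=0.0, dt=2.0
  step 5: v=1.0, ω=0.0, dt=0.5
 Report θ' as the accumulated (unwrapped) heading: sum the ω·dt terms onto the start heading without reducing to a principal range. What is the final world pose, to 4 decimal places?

step 1: θ'=2.3562 (straight) → pose (-0.8232, 4.8232, 2.3562)
step 2: θ'=4.2312 (R=-0.4000) → pose (-0.1858, 4.9209, 4.2312)
step 3: θ'=4.2312 (straight) → pose (-1.1115, 3.1480, 4.2312)
step 4: θ'=4.2312 (straight) → pose (-2.5000, 0.4887, 4.2312)
step 5: θ'=4.2312 (straight) → pose (-2.7314, 0.0455, 4.2312)

(-2.7314, 0.0455, 4.2312)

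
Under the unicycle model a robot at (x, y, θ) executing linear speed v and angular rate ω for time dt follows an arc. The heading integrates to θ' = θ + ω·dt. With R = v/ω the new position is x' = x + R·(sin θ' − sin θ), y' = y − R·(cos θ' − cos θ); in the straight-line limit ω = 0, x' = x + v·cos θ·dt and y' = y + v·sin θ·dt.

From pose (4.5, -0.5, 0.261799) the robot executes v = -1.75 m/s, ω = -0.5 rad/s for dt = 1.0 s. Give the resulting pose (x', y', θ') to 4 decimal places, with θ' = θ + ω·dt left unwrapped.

(2.7683, -0.5204, -0.2382)

θ' = 0.2618 + -0.5·1.0 = -0.2382
R = v/ω = -1.75/-0.5 = 3.5000
x' = 4.5 + 3.5000·(sin -0.2382 − sin 0.2618) = 2.7683
y' = -0.5 − 3.5000·(cos -0.2382 − cos 0.2618) = -0.5204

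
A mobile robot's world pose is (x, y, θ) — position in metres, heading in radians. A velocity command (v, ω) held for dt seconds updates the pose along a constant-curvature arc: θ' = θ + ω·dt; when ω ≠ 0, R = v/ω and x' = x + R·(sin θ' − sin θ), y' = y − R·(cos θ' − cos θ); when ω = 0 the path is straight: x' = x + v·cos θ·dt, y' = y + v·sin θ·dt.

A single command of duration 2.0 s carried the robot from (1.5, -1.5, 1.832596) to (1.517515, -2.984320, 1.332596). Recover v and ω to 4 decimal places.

Δθ = 1.332596 − 1.832596 = -0.500000
ω = Δθ/dt = -0.500000/2.0 = -0.2500
R = −Δy/(cos θ' − cos θ) = 3.0000
v = R·ω = 3.0000·-0.2500 = -0.7500

v = -0.7500, ω = -0.2500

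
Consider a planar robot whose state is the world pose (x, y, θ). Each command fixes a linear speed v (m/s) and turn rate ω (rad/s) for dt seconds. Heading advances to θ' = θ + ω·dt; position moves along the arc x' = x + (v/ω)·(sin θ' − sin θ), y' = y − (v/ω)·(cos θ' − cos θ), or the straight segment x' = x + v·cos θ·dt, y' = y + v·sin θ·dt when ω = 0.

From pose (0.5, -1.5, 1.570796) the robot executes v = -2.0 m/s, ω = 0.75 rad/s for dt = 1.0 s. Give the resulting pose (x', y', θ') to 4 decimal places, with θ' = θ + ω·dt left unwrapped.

θ' = 1.5708 + 0.75·1.0 = 2.3208
R = v/ω = -2.0/0.75 = -2.6667
x' = 0.5 + -2.6667·(sin 2.3208 − sin 1.5708) = 1.2155
y' = -1.5 − -2.6667·(cos 2.3208 − cos 1.5708) = -3.3177

(1.2155, -3.3177, 2.3208)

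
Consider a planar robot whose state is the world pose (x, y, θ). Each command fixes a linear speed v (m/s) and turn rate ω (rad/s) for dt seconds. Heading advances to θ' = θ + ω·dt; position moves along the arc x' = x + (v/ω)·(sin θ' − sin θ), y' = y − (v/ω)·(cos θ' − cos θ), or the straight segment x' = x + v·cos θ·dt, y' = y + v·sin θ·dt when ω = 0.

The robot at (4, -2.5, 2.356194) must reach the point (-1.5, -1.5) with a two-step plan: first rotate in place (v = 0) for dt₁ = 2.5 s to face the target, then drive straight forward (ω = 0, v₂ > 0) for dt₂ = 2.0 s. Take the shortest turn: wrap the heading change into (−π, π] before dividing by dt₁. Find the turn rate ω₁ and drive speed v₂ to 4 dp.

ω₁ = 0.2422, v₂ = 2.7951

heading to target = atan2(-1.5−-2.5, -1.5−4) = 2.9617
Δθ = wrap(2.9617 − 2.3562) = 0.6055; ω₁ = Δθ/dt₁ = 0.2422
distance = √((-1.5−4)² + (-1.5−-2.5)²) = 5.5902; v₂ = distance/dt₂ = 2.7951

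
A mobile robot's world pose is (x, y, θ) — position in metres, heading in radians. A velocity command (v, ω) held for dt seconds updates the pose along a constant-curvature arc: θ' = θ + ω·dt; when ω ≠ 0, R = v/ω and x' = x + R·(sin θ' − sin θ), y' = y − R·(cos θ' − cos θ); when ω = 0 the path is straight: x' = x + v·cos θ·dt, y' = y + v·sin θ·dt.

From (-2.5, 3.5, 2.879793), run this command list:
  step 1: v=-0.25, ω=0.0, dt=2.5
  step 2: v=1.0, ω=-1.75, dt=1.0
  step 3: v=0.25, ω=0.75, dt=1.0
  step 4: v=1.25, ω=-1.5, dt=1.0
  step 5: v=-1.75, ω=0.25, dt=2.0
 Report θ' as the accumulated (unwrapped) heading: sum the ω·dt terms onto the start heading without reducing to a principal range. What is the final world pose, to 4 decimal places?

step 1: θ'=2.8798 (straight) → pose (-1.8963, 3.3382, 2.8798)
step 2: θ'=1.1298 (R=-0.5714) → pose (-2.2652, 4.1341, 1.1298)
step 3: θ'=1.8798 (R=0.3333) → pose (-2.2491, 4.3778, 1.8798)
step 4: θ'=0.3798 (R=-0.8333) → pose (-1.7641, 5.4051, 0.3798)
step 5: θ'=0.8798 (R=-7.0000) → pose (-4.5633, 3.3651, 0.8798)

(-4.5633, 3.3651, 0.8798)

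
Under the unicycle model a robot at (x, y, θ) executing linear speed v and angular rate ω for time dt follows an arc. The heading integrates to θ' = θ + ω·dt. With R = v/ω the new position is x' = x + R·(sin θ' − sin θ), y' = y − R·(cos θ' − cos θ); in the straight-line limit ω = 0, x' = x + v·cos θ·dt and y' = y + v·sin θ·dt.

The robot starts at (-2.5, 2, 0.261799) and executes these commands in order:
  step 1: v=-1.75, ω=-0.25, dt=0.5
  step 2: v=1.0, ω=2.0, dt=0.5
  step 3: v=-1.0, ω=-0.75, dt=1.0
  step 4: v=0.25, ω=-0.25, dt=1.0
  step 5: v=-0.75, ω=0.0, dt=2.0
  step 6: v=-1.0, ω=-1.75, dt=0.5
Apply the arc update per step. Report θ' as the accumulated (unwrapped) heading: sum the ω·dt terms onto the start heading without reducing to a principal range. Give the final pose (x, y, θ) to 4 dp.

step 1: θ'=0.1368 (R=7.0000) → pose (-3.3571, 1.8269, 0.1368)
step 2: θ'=1.1368 (R=0.5000) → pose (-2.9717, 2.1120, 1.1368)
step 3: θ'=0.3868 (R=1.3333) → pose (-3.6784, 1.4378, 0.3868)
step 4: θ'=0.1368 (R=-1.0000) → pose (-3.4376, 1.5023, 0.1368)
step 5: θ'=0.1368 (straight) → pose (-4.9236, 1.2978, 0.1368)
step 6: θ'=-0.7382 (R=0.5714) → pose (-5.3860, 1.4412, -0.7382)

(-5.3860, 1.4412, -0.7382)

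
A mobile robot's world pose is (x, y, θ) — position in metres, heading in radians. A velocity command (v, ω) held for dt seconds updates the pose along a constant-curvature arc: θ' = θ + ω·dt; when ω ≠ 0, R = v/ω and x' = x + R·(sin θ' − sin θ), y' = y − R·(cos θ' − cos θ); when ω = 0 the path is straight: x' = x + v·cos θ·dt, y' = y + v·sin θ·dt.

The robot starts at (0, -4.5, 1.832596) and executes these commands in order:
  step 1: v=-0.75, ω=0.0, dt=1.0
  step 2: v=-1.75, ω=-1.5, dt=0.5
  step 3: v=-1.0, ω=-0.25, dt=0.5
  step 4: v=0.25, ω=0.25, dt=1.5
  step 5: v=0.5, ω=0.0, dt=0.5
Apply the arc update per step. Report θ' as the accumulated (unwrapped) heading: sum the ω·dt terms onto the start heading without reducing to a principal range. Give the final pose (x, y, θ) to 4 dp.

step 1: θ'=1.8326 (straight) → pose (0.1941, -5.2244, 1.8326)
step 2: θ'=1.0826 (R=1.1667) → pose (0.0976, -6.0736, 1.0826)
step 3: θ'=0.9576 (R=4.0000) → pose (-0.1639, -6.4994, 0.9576)
step 4: θ'=1.3326 (R=1.0000) → pose (-0.0099, -6.1599, 1.3326)
step 5: θ'=1.3326 (straight) → pose (0.0490, -5.9169, 1.3326)

(0.0490, -5.9169, 1.3326)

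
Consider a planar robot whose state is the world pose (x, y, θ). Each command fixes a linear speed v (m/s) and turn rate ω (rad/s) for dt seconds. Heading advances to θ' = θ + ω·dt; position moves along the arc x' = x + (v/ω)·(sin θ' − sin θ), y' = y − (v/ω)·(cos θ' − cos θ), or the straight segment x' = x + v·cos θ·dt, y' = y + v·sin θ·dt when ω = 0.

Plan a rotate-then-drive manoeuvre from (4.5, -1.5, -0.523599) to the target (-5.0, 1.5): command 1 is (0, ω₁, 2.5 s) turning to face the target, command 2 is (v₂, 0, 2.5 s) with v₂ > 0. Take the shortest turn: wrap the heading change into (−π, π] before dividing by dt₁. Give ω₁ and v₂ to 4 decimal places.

ω₁ = -1.1695, v₂ = 3.9850

heading to target = atan2(1.5−-1.5, -5−4.5) = 2.8357
Δθ = wrap(2.8357 − -0.5236) = -2.9239; ω₁ = Δθ/dt₁ = -1.1695
distance = √((-5−4.5)² + (1.5−-1.5)²) = 9.9624; v₂ = distance/dt₂ = 3.9850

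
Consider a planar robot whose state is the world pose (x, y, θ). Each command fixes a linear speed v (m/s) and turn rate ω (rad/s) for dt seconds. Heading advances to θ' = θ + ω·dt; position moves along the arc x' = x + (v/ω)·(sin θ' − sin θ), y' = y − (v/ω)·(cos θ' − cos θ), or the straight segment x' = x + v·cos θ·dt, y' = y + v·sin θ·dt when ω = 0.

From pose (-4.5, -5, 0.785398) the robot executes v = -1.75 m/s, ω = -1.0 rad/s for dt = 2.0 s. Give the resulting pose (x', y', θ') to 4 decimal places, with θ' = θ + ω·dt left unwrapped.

(-7.3776, -4.3728, -1.2146)

θ' = 0.7854 + -1.0·2.0 = -1.2146
R = v/ω = -1.75/-1.0 = 1.7500
x' = -4.5 + 1.7500·(sin -1.2146 − sin 0.7854) = -7.3776
y' = -5 − 1.7500·(cos -1.2146 − cos 0.7854) = -4.3728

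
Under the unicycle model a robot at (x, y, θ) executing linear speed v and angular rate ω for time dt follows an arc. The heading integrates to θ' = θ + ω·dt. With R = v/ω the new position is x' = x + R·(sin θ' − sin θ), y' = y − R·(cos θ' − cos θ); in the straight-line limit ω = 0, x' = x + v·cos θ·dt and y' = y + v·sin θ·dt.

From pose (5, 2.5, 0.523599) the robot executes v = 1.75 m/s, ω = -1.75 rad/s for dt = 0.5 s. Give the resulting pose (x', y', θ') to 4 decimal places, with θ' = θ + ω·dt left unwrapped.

θ' = 0.5236 + -1.75·0.5 = -0.3514
R = v/ω = 1.75/-1.75 = -1.0000
x' = 5 + -1.0000·(sin -0.3514 − sin 0.5236) = 5.8442
y' = 2.5 − -1.0000·(cos -0.3514 − cos 0.5236) = 2.5729

(5.8442, 2.5729, -0.3514)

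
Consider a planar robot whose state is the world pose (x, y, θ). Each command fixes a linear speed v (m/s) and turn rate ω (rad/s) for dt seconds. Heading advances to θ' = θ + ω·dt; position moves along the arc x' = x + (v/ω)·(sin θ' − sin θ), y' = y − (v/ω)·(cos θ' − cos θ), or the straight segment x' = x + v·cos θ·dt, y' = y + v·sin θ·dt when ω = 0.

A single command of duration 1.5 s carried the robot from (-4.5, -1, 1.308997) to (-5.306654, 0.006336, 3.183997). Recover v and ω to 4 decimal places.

v = 1.0000, ω = 1.2500

Δθ = 3.183997 − 1.308997 = 1.875000
ω = Δθ/dt = 1.875000/1.5 = 1.2500
R = −Δy/(cos θ' − cos θ) = 0.8000
v = R·ω = 0.8000·1.2500 = 1.0000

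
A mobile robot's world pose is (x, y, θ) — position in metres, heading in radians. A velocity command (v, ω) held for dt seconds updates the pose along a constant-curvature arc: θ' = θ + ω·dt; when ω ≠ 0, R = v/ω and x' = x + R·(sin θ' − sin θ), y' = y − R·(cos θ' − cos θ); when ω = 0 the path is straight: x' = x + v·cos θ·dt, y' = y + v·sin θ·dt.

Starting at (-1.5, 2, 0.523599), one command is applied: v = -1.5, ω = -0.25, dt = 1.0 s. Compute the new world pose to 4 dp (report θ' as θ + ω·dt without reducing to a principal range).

θ' = 0.5236 + -0.25·1.0 = 0.2736
R = v/ω = -1.5/-0.25 = 6.0000
x' = -1.5 + 6.0000·(sin 0.2736 − sin 0.5236) = -2.8788
y' = 2 − 6.0000·(cos 0.2736 − cos 0.5236) = 1.4193

(-2.8788, 1.4193, 0.2736)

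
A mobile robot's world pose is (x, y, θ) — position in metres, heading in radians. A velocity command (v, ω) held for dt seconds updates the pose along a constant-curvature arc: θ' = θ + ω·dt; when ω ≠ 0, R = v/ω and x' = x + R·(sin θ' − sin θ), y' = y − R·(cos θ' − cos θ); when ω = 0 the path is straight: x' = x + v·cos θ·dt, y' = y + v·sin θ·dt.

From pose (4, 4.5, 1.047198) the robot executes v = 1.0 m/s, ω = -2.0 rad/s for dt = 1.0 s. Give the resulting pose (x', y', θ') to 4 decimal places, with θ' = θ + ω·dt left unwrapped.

(4.8405, 4.5397, -0.9528)

θ' = 1.0472 + -2.0·1.0 = -0.9528
R = v/ω = 1.0/-2.0 = -0.5000
x' = 4 + -0.5000·(sin -0.9528 − sin 1.0472) = 4.8405
y' = 4.5 − -0.5000·(cos -0.9528 − cos 1.0472) = 4.5397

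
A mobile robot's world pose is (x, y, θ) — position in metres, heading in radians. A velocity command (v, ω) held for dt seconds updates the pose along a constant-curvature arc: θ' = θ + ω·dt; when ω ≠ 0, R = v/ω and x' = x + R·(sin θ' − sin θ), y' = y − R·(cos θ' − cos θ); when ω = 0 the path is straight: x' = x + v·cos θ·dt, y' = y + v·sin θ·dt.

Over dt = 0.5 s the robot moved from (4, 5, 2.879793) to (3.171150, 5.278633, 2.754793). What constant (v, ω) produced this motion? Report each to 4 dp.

Δθ = 2.754793 − 2.879793 = -0.125000
ω = Δθ/dt = -0.125000/0.5 = -0.2500
R = Δx/(sin θ' − sin θ) = -7.0000
v = R·ω = -7.0000·-0.2500 = 1.7500

v = 1.7500, ω = -0.2500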